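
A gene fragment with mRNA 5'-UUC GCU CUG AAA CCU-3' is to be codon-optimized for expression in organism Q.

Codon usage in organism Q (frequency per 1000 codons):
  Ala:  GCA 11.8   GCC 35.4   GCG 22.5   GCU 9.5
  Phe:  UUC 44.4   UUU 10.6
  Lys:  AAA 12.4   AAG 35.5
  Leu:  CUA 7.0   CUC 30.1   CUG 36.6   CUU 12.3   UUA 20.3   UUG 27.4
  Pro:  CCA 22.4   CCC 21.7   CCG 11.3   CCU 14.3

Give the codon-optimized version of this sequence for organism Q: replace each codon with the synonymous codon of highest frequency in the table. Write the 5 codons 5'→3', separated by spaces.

Codon 1 (Phe): best is UUC at 44.4.
Codon 2 (Ala): best is GCC at 35.4.
Codon 3 (Leu): best is CUG at 36.6.
Codon 4 (Lys): best is AAG at 35.5.
Codon 5 (Pro): best is CCA at 22.4.

UUC GCC CUG AAG CCA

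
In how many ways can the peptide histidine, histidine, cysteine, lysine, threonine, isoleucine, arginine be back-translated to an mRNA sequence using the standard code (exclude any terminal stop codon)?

1152

His: 2 codons.
His: 2 codons.
Cys: 2 codons.
Lys: 2 codons.
Thr: 4 codons.
Ile: 3 codons.
Arg: 6 codons.
2 × 2 × 2 × 2 × 4 × 3 × 6 = 1152.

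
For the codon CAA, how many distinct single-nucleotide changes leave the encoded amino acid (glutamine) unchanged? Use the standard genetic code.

Position 1: none → 0 synonymous.
Position 2: none → 0 synonymous.
Position 3: CAG → 1 synonymous.
Total: 0 + 0 + 1 = 1.

1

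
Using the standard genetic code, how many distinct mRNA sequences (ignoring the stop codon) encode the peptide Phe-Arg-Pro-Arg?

288

Phe: 2 codons.
Arg: 6 codons.
Pro: 4 codons.
Arg: 6 codons.
2 × 6 × 4 × 6 = 288.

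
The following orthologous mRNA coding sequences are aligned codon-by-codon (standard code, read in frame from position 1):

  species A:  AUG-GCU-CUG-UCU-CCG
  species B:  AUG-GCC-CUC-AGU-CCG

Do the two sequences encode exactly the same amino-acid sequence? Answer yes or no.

yes

Codon 1: AUG Met / AUG Met — identical.
Codon 2: GCU Ala / GCC Ala — synonymous.
Codon 3: CUG Leu / CUC Leu — synonymous.
Codon 4: UCU Ser / AGU Ser — synonymous.
Codon 5: CCG Pro / CCG Pro — identical.
Nonsynonymous differences: 0 → same protein.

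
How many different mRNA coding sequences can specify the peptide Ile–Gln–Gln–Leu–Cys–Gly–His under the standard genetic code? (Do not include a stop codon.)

1152

Ile: 3 codons.
Gln: 2 codons.
Gln: 2 codons.
Leu: 6 codons.
Cys: 2 codons.
Gly: 4 codons.
His: 2 codons.
3 × 2 × 2 × 6 × 2 × 4 × 2 = 1152.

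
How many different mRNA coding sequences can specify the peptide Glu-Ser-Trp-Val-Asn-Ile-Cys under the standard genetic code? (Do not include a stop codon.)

Glu: 2 codons.
Ser: 6 codons.
Trp: 1 codon.
Val: 4 codons.
Asn: 2 codons.
Ile: 3 codons.
Cys: 2 codons.
2 × 6 × 1 × 4 × 2 × 3 × 2 = 576.

576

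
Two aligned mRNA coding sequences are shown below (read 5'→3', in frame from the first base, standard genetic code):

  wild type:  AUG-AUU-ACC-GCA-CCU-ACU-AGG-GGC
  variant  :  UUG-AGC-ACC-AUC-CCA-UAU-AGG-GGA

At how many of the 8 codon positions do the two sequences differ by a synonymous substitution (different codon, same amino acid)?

Codon 1: AUG Met / UUG Leu — nonsynonymous.
Codon 2: AUU Ile / AGC Ser — nonsynonymous.
Codon 3: ACC Thr / ACC Thr — identical.
Codon 4: GCA Ala / AUC Ile — nonsynonymous.
Codon 5: CCU Pro / CCA Pro — synonymous.
Codon 6: ACU Thr / UAU Tyr — nonsynonymous.
Codon 7: AGG Arg / AGG Arg — identical.
Codon 8: GGC Gly / GGA Gly — synonymous.
Synonymous differences: 2.

2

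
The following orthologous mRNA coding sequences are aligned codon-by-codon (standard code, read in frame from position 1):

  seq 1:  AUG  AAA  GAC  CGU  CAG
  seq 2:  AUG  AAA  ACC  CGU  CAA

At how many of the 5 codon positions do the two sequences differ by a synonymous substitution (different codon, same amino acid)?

1

Codon 1: AUG Met / AUG Met — identical.
Codon 2: AAA Lys / AAA Lys — identical.
Codon 3: GAC Asp / ACC Thr — nonsynonymous.
Codon 4: CGU Arg / CGU Arg — identical.
Codon 5: CAG Gln / CAA Gln — synonymous.
Synonymous differences: 1.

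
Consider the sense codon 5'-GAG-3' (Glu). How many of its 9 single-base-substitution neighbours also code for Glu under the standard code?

1

Position 1: none → 0 synonymous.
Position 2: none → 0 synonymous.
Position 3: GAA → 1 synonymous.
Total: 0 + 0 + 1 = 1.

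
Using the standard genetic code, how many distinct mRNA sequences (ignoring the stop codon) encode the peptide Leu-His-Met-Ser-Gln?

144

Leu: 6 codons.
His: 2 codons.
Met: 1 codon.
Ser: 6 codons.
Gln: 2 codons.
6 × 2 × 1 × 6 × 2 = 144.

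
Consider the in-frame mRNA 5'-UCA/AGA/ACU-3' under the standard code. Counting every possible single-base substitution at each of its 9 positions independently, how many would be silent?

8

Codon 1 (UCA, Ser): 3 synonymous substitutions.
Codon 2 (AGA, Arg): 2 synonymous substitutions.
Codon 3 (ACU, Thr): 3 synonymous substitutions.
Total: 3 + 2 + 3 = 8.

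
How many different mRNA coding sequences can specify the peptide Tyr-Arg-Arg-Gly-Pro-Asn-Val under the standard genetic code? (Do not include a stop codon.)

9216

Tyr: 2 codons.
Arg: 6 codons.
Arg: 6 codons.
Gly: 4 codons.
Pro: 4 codons.
Asn: 2 codons.
Val: 4 codons.
2 × 6 × 6 × 4 × 4 × 2 × 4 = 9216.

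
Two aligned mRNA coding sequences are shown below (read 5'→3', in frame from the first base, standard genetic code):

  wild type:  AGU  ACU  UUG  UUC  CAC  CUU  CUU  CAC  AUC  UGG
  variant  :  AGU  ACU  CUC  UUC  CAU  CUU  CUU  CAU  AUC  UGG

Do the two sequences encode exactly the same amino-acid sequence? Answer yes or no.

yes

Codon 1: AGU Ser / AGU Ser — identical.
Codon 2: ACU Thr / ACU Thr — identical.
Codon 3: UUG Leu / CUC Leu — synonymous.
Codon 4: UUC Phe / UUC Phe — identical.
Codon 5: CAC His / CAU His — synonymous.
Codon 6: CUU Leu / CUU Leu — identical.
Codon 7: CUU Leu / CUU Leu — identical.
Codon 8: CAC His / CAU His — synonymous.
Codon 9: AUC Ile / AUC Ile — identical.
Codon 10: UGG Trp / UGG Trp — identical.
Nonsynonymous differences: 0 → same protein.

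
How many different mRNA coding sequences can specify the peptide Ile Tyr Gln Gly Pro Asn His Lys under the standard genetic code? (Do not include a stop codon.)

1536

Ile: 3 codons.
Tyr: 2 codons.
Gln: 2 codons.
Gly: 4 codons.
Pro: 4 codons.
Asn: 2 codons.
His: 2 codons.
Lys: 2 codons.
3 × 2 × 2 × 4 × 4 × 2 × 2 × 2 = 1536.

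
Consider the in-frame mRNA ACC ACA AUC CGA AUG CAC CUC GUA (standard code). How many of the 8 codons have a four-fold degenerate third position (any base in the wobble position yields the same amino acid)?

Codon 1 ACC (Thr): third position 4-fold.
Codon 2 ACA (Thr): third position 4-fold.
Codon 3 AUC (Ile): third position 3-fold.
Codon 4 CGA (Arg): third position 4-fold.
Codon 5 AUG (Met): third position 1-fold.
Codon 6 CAC (His): third position 2-fold.
Codon 7 CUC (Leu): third position 4-fold.
Codon 8 GUA (Val): third position 4-fold.
Four-fold degenerate third positions: 5.

5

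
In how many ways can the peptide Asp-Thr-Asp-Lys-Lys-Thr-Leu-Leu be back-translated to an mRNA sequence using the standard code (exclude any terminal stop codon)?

Asp: 2 codons.
Thr: 4 codons.
Asp: 2 codons.
Lys: 2 codons.
Lys: 2 codons.
Thr: 4 codons.
Leu: 6 codons.
Leu: 6 codons.
2 × 4 × 2 × 2 × 2 × 4 × 6 × 6 = 9216.

9216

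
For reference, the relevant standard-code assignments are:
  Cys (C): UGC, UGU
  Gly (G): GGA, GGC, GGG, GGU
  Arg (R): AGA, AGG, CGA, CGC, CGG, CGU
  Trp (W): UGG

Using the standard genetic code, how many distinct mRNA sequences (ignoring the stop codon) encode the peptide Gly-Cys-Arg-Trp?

48

Gly: 4 codons.
Cys: 2 codons.
Arg: 6 codons.
Trp: 1 codon.
4 × 2 × 6 × 1 = 48.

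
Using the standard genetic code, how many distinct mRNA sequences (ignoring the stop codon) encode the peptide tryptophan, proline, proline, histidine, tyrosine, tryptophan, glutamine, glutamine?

Trp: 1 codon.
Pro: 4 codons.
Pro: 4 codons.
His: 2 codons.
Tyr: 2 codons.
Trp: 1 codon.
Gln: 2 codons.
Gln: 2 codons.
1 × 4 × 4 × 2 × 2 × 1 × 2 × 2 = 256.

256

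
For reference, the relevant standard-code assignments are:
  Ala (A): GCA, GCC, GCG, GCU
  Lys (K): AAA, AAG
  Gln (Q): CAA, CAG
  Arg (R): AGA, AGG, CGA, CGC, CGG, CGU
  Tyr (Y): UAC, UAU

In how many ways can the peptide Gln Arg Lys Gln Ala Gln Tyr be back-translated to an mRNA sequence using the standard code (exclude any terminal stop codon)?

Gln: 2 codons.
Arg: 6 codons.
Lys: 2 codons.
Gln: 2 codons.
Ala: 4 codons.
Gln: 2 codons.
Tyr: 2 codons.
2 × 6 × 2 × 2 × 4 × 2 × 2 = 768.

768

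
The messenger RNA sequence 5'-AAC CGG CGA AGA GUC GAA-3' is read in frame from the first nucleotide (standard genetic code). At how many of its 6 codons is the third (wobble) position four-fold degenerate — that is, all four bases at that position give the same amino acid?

3

Codon 1 AAC (Asn): third position 2-fold.
Codon 2 CGG (Arg): third position 4-fold.
Codon 3 CGA (Arg): third position 4-fold.
Codon 4 AGA (Arg): third position 2-fold.
Codon 5 GUC (Val): third position 4-fold.
Codon 6 GAA (Glu): third position 2-fold.
Four-fold degenerate third positions: 3.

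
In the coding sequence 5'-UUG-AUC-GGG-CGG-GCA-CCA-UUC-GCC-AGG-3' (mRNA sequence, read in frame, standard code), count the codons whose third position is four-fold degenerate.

5

Codon 1 UUG (Leu): third position 2-fold.
Codon 2 AUC (Ile): third position 3-fold.
Codon 3 GGG (Gly): third position 4-fold.
Codon 4 CGG (Arg): third position 4-fold.
Codon 5 GCA (Ala): third position 4-fold.
Codon 6 CCA (Pro): third position 4-fold.
Codon 7 UUC (Phe): third position 2-fold.
Codon 8 GCC (Ala): third position 4-fold.
Codon 9 AGG (Arg): third position 2-fold.
Four-fold degenerate third positions: 5.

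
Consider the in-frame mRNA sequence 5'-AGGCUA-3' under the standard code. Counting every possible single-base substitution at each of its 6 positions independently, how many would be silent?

6

Codon 1 (AGG, Arg): 2 synonymous substitutions.
Codon 2 (CUA, Leu): 4 synonymous substitutions.
Total: 2 + 4 = 6.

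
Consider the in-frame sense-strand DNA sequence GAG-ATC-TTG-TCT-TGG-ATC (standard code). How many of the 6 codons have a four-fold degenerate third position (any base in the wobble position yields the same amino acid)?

Codon 1 GAG (Glu): third position 2-fold.
Codon 2 ATC (Ile): third position 3-fold.
Codon 3 TTG (Leu): third position 2-fold.
Codon 4 TCT (Ser): third position 4-fold.
Codon 5 TGG (Trp): third position 1-fold.
Codon 6 ATC (Ile): third position 3-fold.
Four-fold degenerate third positions: 1.

1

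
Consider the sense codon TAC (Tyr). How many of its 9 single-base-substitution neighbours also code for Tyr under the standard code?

Position 1: none → 0 synonymous.
Position 2: none → 0 synonymous.
Position 3: TAT → 1 synonymous.
Total: 0 + 0 + 1 = 1.

1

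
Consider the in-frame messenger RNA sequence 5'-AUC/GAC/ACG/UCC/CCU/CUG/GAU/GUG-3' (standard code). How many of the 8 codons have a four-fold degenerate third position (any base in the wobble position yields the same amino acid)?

Codon 1 AUC (Ile): third position 3-fold.
Codon 2 GAC (Asp): third position 2-fold.
Codon 3 ACG (Thr): third position 4-fold.
Codon 4 UCC (Ser): third position 4-fold.
Codon 5 CCU (Pro): third position 4-fold.
Codon 6 CUG (Leu): third position 4-fold.
Codon 7 GAU (Asp): third position 2-fold.
Codon 8 GUG (Val): third position 4-fold.
Four-fold degenerate third positions: 5.

5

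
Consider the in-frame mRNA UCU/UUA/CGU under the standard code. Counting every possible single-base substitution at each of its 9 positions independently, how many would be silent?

Codon 1 (UCU, Ser): 3 synonymous substitutions.
Codon 2 (UUA, Leu): 2 synonymous substitutions.
Codon 3 (CGU, Arg): 3 synonymous substitutions.
Total: 3 + 2 + 3 = 8.

8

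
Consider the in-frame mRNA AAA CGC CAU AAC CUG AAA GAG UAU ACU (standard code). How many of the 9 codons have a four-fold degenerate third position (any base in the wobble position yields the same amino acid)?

Codon 1 AAA (Lys): third position 2-fold.
Codon 2 CGC (Arg): third position 4-fold.
Codon 3 CAU (His): third position 2-fold.
Codon 4 AAC (Asn): third position 2-fold.
Codon 5 CUG (Leu): third position 4-fold.
Codon 6 AAA (Lys): third position 2-fold.
Codon 7 GAG (Glu): third position 2-fold.
Codon 8 UAU (Tyr): third position 2-fold.
Codon 9 ACU (Thr): third position 4-fold.
Four-fold degenerate third positions: 3.

3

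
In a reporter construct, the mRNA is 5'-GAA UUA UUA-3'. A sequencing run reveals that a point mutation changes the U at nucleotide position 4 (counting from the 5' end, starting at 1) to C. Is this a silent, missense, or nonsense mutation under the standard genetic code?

silent

Position 4 falls in codon 2: UUA → Leu.
After the substitution the codon is CUA → Leu.
Both encode Leu, so the change is synonymous.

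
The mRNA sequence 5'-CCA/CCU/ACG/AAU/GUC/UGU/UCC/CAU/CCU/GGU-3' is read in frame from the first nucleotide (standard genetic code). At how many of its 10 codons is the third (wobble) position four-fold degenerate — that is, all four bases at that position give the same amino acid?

Codon 1 CCA (Pro): third position 4-fold.
Codon 2 CCU (Pro): third position 4-fold.
Codon 3 ACG (Thr): third position 4-fold.
Codon 4 AAU (Asn): third position 2-fold.
Codon 5 GUC (Val): third position 4-fold.
Codon 6 UGU (Cys): third position 2-fold.
Codon 7 UCC (Ser): third position 4-fold.
Codon 8 CAU (His): third position 2-fold.
Codon 9 CCU (Pro): third position 4-fold.
Codon 10 GGU (Gly): third position 4-fold.
Four-fold degenerate third positions: 7.

7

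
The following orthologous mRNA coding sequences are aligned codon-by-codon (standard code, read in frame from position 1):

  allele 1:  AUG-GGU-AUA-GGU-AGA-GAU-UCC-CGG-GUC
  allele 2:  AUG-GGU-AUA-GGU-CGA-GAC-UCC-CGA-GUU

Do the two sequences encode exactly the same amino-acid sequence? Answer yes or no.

Codon 1: AUG Met / AUG Met — identical.
Codon 2: GGU Gly / GGU Gly — identical.
Codon 3: AUA Ile / AUA Ile — identical.
Codon 4: GGU Gly / GGU Gly — identical.
Codon 5: AGA Arg / CGA Arg — synonymous.
Codon 6: GAU Asp / GAC Asp — synonymous.
Codon 7: UCC Ser / UCC Ser — identical.
Codon 8: CGG Arg / CGA Arg — synonymous.
Codon 9: GUC Val / GUU Val — synonymous.
Nonsynonymous differences: 0 → same protein.

yes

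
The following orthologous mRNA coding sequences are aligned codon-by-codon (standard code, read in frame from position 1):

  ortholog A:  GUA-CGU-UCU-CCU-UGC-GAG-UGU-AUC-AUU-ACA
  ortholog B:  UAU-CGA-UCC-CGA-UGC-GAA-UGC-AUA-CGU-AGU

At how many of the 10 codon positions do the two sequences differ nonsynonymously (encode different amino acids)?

Codon 1: GUA Val / UAU Tyr — nonsynonymous.
Codon 2: CGU Arg / CGA Arg — synonymous.
Codon 3: UCU Ser / UCC Ser — synonymous.
Codon 4: CCU Pro / CGA Arg — nonsynonymous.
Codon 5: UGC Cys / UGC Cys — identical.
Codon 6: GAG Glu / GAA Glu — synonymous.
Codon 7: UGU Cys / UGC Cys — synonymous.
Codon 8: AUC Ile / AUA Ile — synonymous.
Codon 9: AUU Ile / CGU Arg — nonsynonymous.
Codon 10: ACA Thr / AGU Ser — nonsynonymous.
Nonsynonymous differences: 4.

4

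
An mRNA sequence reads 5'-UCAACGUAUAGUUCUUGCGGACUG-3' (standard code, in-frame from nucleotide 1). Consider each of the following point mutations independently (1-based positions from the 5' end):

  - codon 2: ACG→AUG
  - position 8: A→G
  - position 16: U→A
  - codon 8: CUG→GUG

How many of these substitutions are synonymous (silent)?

Codon 2: ACG (Thr) → AUG (Met) — missense.
Codon 3: UAU (Tyr) → UGU (Cys) — missense.
Codon 6: UGC (Cys) → AGC (Ser) — missense.
Codon 8: CUG (Leu) → GUG (Val) — missense.
Synonymous: 0 of 4.

0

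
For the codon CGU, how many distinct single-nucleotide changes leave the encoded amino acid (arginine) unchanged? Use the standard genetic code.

3

Position 1: none → 0 synonymous.
Position 2: none → 0 synonymous.
Position 3: CGC, CGA, CGG → 3 synonymous.
Total: 0 + 0 + 3 = 3.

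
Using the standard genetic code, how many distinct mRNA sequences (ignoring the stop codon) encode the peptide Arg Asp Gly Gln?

96

Arg: 6 codons.
Asp: 2 codons.
Gly: 4 codons.
Gln: 2 codons.
6 × 2 × 4 × 2 = 96.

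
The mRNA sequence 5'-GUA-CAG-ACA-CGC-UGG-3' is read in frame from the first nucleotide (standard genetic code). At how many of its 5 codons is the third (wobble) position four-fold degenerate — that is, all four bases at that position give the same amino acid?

Codon 1 GUA (Val): third position 4-fold.
Codon 2 CAG (Gln): third position 2-fold.
Codon 3 ACA (Thr): third position 4-fold.
Codon 4 CGC (Arg): third position 4-fold.
Codon 5 UGG (Trp): third position 1-fold.
Four-fold degenerate third positions: 3.

3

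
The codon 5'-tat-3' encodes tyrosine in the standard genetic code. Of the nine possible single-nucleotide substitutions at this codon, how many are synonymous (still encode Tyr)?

1

Position 1: none → 0 synonymous.
Position 2: none → 0 synonymous.
Position 3: TAC → 1 synonymous.
Total: 0 + 0 + 1 = 1.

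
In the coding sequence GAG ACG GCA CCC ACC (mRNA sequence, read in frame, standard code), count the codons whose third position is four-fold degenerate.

4

Codon 1 GAG (Glu): third position 2-fold.
Codon 2 ACG (Thr): third position 4-fold.
Codon 3 GCA (Ala): third position 4-fold.
Codon 4 CCC (Pro): third position 4-fold.
Codon 5 ACC (Thr): third position 4-fold.
Four-fold degenerate third positions: 4.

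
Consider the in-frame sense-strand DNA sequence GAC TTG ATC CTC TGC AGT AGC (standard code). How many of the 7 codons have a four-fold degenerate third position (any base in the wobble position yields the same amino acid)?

Codon 1 GAC (Asp): third position 2-fold.
Codon 2 TTG (Leu): third position 2-fold.
Codon 3 ATC (Ile): third position 3-fold.
Codon 4 CTC (Leu): third position 4-fold.
Codon 5 TGC (Cys): third position 2-fold.
Codon 6 AGT (Ser): third position 2-fold.
Codon 7 AGC (Ser): third position 2-fold.
Four-fold degenerate third positions: 1.

1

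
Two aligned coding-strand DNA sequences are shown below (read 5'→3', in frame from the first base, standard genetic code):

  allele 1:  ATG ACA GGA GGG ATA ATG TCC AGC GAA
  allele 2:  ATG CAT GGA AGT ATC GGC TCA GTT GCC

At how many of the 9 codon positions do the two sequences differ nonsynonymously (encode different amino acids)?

Codon 1: ATG Met / ATG Met — identical.
Codon 2: ACA Thr / CAT His — nonsynonymous.
Codon 3: GGA Gly / GGA Gly — identical.
Codon 4: GGG Gly / AGT Ser — nonsynonymous.
Codon 5: ATA Ile / ATC Ile — synonymous.
Codon 6: ATG Met / GGC Gly — nonsynonymous.
Codon 7: TCC Ser / TCA Ser — synonymous.
Codon 8: AGC Ser / GTT Val — nonsynonymous.
Codon 9: GAA Glu / GCC Ala — nonsynonymous.
Nonsynonymous differences: 5.

5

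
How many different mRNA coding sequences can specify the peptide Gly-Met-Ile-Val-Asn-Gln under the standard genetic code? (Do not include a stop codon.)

192

Gly: 4 codons.
Met: 1 codon.
Ile: 3 codons.
Val: 4 codons.
Asn: 2 codons.
Gln: 2 codons.
4 × 1 × 3 × 4 × 2 × 2 = 192.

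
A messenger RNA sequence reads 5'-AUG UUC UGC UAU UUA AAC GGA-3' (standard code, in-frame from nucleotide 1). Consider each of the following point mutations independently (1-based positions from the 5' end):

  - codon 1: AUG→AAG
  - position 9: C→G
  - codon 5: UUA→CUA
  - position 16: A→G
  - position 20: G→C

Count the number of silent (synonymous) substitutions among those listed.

1

Codon 1: AUG (Met) → AAG (Lys) — missense.
Codon 3: UGC (Cys) → UGG (Trp) — missense.
Codon 5: UUA (Leu) → CUA (Leu) — synonymous.
Codon 6: AAC (Asn) → GAC (Asp) — missense.
Codon 7: GGA (Gly) → GCA (Ala) — missense.
Synonymous: 1 of 5.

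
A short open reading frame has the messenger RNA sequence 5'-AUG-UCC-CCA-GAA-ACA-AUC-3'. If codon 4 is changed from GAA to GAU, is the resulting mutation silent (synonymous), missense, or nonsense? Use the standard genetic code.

Position 12 falls in codon 4: GAA → Glu.
After the substitution the codon is GAU → Asp.
Glu ≠ Asp, so this is a missense mutation.

missense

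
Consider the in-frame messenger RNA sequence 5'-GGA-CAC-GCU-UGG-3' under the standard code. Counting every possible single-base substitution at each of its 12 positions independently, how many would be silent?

Codon 1 (GGA, Gly): 3 synonymous substitutions.
Codon 2 (CAC, His): 1 synonymous substitution.
Codon 3 (GCU, Ala): 3 synonymous substitutions.
Codon 4 (UGG, Trp): 0 synonymous substitutions.
Total: 3 + 1 + 3 + 0 = 7.

7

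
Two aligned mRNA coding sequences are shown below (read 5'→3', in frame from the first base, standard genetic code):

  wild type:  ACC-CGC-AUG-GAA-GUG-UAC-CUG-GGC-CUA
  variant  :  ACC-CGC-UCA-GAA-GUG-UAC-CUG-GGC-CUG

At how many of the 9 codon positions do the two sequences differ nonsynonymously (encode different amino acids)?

Codon 1: ACC Thr / ACC Thr — identical.
Codon 2: CGC Arg / CGC Arg — identical.
Codon 3: AUG Met / UCA Ser — nonsynonymous.
Codon 4: GAA Glu / GAA Glu — identical.
Codon 5: GUG Val / GUG Val — identical.
Codon 6: UAC Tyr / UAC Tyr — identical.
Codon 7: CUG Leu / CUG Leu — identical.
Codon 8: GGC Gly / GGC Gly — identical.
Codon 9: CUA Leu / CUG Leu — synonymous.
Nonsynonymous differences: 1.

1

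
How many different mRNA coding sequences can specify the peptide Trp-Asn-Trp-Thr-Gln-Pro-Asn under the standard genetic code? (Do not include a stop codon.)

128

Trp: 1 codon.
Asn: 2 codons.
Trp: 1 codon.
Thr: 4 codons.
Gln: 2 codons.
Pro: 4 codons.
Asn: 2 codons.
1 × 2 × 1 × 4 × 2 × 4 × 2 = 128.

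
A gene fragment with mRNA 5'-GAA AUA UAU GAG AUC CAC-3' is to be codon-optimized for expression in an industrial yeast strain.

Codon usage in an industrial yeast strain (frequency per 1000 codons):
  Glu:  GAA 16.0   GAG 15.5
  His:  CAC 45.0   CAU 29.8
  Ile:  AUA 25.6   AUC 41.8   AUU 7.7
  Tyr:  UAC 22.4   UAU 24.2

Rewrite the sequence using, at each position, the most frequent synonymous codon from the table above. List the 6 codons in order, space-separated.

Codon 1 (Glu): best is GAA at 16.0.
Codon 2 (Ile): best is AUC at 41.8.
Codon 3 (Tyr): best is UAU at 24.2.
Codon 4 (Glu): best is GAA at 16.0.
Codon 5 (Ile): best is AUC at 41.8.
Codon 6 (His): best is CAC at 45.0.

GAA AUC UAU GAA AUC CAC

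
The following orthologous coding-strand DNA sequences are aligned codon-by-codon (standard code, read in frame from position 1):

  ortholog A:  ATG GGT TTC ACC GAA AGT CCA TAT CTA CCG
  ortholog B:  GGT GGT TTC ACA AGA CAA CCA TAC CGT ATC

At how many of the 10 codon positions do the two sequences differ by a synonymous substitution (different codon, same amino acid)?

2

Codon 1: ATG Met / GGT Gly — nonsynonymous.
Codon 2: GGT Gly / GGT Gly — identical.
Codon 3: TTC Phe / TTC Phe — identical.
Codon 4: ACC Thr / ACA Thr — synonymous.
Codon 5: GAA Glu / AGA Arg — nonsynonymous.
Codon 6: AGT Ser / CAA Gln — nonsynonymous.
Codon 7: CCA Pro / CCA Pro — identical.
Codon 8: TAT Tyr / TAC Tyr — synonymous.
Codon 9: CTA Leu / CGT Arg — nonsynonymous.
Codon 10: CCG Pro / ATC Ile — nonsynonymous.
Synonymous differences: 2.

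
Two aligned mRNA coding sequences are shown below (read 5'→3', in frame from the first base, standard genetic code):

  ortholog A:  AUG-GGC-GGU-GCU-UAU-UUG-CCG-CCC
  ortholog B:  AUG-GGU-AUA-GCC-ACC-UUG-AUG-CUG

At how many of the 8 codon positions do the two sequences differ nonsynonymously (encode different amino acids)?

4

Codon 1: AUG Met / AUG Met — identical.
Codon 2: GGC Gly / GGU Gly — synonymous.
Codon 3: GGU Gly / AUA Ile — nonsynonymous.
Codon 4: GCU Ala / GCC Ala — synonymous.
Codon 5: UAU Tyr / ACC Thr — nonsynonymous.
Codon 6: UUG Leu / UUG Leu — identical.
Codon 7: CCG Pro / AUG Met — nonsynonymous.
Codon 8: CCC Pro / CUG Leu — nonsynonymous.
Nonsynonymous differences: 4.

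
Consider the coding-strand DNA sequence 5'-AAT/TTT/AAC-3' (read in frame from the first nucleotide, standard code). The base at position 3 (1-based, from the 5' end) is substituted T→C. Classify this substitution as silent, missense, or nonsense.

Position 3 falls in codon 1: AAT → Asn.
After the substitution the codon is AAC → Asn.
Both encode Asn, so the change is synonymous.

silent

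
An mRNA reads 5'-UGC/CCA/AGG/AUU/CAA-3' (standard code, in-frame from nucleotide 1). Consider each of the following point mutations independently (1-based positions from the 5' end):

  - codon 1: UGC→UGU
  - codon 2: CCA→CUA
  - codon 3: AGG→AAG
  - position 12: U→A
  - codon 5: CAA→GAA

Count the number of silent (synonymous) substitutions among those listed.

2

Codon 1: UGC (Cys) → UGU (Cys) — synonymous.
Codon 2: CCA (Pro) → CUA (Leu) — missense.
Codon 3: AGG (Arg) → AAG (Lys) — missense.
Codon 4: AUU (Ile) → AUA (Ile) — synonymous.
Codon 5: CAA (Gln) → GAA (Glu) — missense.
Synonymous: 2 of 5.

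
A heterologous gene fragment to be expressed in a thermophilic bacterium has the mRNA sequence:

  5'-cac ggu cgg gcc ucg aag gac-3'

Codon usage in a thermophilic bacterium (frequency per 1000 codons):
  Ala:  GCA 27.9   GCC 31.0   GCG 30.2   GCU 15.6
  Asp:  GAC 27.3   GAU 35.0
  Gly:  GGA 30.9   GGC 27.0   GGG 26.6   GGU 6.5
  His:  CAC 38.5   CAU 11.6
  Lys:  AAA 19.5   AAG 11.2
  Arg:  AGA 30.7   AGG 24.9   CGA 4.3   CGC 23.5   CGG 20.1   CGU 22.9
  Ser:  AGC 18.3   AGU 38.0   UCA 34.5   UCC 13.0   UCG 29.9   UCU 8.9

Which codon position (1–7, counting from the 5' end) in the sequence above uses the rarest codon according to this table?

2

Codon 1 CAC (His): 38.5 per 1000.
Codon 2 GGU (Gly): 6.5 per 1000.
Codon 3 CGG (Arg): 20.1 per 1000.
Codon 4 GCC (Ala): 31.0 per 1000.
Codon 5 UCG (Ser): 29.9 per 1000.
Codon 6 AAG (Lys): 11.2 per 1000.
Codon 7 GAC (Asp): 27.3 per 1000.
Lowest frequency is 6.5 at codon 2.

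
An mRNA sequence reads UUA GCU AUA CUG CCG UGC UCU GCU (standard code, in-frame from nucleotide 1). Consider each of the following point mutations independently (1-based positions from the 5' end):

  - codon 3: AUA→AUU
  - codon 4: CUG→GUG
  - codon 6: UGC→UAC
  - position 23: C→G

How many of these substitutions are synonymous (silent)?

Codon 3: AUA (Ile) → AUU (Ile) — synonymous.
Codon 4: CUG (Leu) → GUG (Val) — missense.
Codon 6: UGC (Cys) → UAC (Tyr) — missense.
Codon 8: GCU (Ala) → GGU (Gly) — missense.
Synonymous: 1 of 4.

1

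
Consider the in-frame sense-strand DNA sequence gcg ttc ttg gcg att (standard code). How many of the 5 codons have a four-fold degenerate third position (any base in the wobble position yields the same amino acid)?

2

Codon 1 GCG (Ala): third position 4-fold.
Codon 2 TTC (Phe): third position 2-fold.
Codon 3 TTG (Leu): third position 2-fold.
Codon 4 GCG (Ala): third position 4-fold.
Codon 5 ATT (Ile): third position 3-fold.
Four-fold degenerate third positions: 2.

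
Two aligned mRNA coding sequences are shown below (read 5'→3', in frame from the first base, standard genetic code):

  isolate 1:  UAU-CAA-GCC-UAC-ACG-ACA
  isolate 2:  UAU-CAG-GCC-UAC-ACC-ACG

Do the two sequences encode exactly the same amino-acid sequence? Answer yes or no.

yes

Codon 1: UAU Tyr / UAU Tyr — identical.
Codon 2: CAA Gln / CAG Gln — synonymous.
Codon 3: GCC Ala / GCC Ala — identical.
Codon 4: UAC Tyr / UAC Tyr — identical.
Codon 5: ACG Thr / ACC Thr — synonymous.
Codon 6: ACA Thr / ACG Thr — synonymous.
Nonsynonymous differences: 0 → same protein.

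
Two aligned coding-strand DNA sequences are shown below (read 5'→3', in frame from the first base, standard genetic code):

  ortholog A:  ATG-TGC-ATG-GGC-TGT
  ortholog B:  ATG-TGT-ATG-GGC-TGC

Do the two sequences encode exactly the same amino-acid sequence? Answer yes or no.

yes

Codon 1: ATG Met / ATG Met — identical.
Codon 2: TGC Cys / TGT Cys — synonymous.
Codon 3: ATG Met / ATG Met — identical.
Codon 4: GGC Gly / GGC Gly — identical.
Codon 5: TGT Cys / TGC Cys — synonymous.
Nonsynonymous differences: 0 → same protein.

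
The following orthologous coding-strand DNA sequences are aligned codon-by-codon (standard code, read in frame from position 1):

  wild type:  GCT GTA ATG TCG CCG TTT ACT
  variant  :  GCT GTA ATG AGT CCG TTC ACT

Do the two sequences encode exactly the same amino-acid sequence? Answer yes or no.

Codon 1: GCT Ala / GCT Ala — identical.
Codon 2: GTA Val / GTA Val — identical.
Codon 3: ATG Met / ATG Met — identical.
Codon 4: TCG Ser / AGT Ser — synonymous.
Codon 5: CCG Pro / CCG Pro — identical.
Codon 6: TTT Phe / TTC Phe — synonymous.
Codon 7: ACT Thr / ACT Thr — identical.
Nonsynonymous differences: 0 → same protein.

yes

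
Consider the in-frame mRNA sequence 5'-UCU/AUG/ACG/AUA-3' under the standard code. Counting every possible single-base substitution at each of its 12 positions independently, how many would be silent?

8

Codon 1 (UCU, Ser): 3 synonymous substitutions.
Codon 2 (AUG, Met): 0 synonymous substitutions.
Codon 3 (ACG, Thr): 3 synonymous substitutions.
Codon 4 (AUA, Ile): 2 synonymous substitutions.
Total: 3 + 0 + 3 + 2 = 8.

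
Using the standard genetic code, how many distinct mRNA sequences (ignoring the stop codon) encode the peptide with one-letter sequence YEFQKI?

96

Tyr: 2 codons.
Glu: 2 codons.
Phe: 2 codons.
Gln: 2 codons.
Lys: 2 codons.
Ile: 3 codons.
2 × 2 × 2 × 2 × 2 × 3 = 96.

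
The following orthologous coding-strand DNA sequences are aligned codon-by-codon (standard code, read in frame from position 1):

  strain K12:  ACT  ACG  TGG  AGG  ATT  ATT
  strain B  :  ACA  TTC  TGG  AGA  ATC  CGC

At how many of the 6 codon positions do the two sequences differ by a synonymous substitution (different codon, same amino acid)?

3

Codon 1: ACT Thr / ACA Thr — synonymous.
Codon 2: ACG Thr / TTC Phe — nonsynonymous.
Codon 3: TGG Trp / TGG Trp — identical.
Codon 4: AGG Arg / AGA Arg — synonymous.
Codon 5: ATT Ile / ATC Ile — synonymous.
Codon 6: ATT Ile / CGC Arg — nonsynonymous.
Synonymous differences: 3.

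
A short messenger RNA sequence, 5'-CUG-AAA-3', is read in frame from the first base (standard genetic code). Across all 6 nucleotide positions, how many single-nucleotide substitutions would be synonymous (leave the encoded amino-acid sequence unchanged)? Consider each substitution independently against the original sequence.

5

Codon 1 (CUG, Leu): 4 synonymous substitutions.
Codon 2 (AAA, Lys): 1 synonymous substitution.
Total: 4 + 1 = 5.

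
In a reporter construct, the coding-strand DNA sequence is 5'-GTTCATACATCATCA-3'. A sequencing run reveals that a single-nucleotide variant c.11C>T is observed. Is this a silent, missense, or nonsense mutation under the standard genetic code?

Position 11 falls in codon 4: TCA → Ser.
After the substitution the codon is TTA → Leu.
Ser ≠ Leu, so this is a missense mutation.

missense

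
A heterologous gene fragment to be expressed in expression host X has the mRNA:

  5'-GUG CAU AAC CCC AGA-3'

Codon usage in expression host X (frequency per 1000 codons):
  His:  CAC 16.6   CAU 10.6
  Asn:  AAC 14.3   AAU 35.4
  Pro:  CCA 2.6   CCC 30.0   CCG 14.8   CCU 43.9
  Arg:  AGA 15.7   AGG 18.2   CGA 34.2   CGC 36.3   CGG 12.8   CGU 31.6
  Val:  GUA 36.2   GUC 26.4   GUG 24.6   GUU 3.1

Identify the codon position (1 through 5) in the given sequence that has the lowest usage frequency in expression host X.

Codon 1 GUG (Val): 24.6 per 1000.
Codon 2 CAU (His): 10.6 per 1000.
Codon 3 AAC (Asn): 14.3 per 1000.
Codon 4 CCC (Pro): 30.0 per 1000.
Codon 5 AGA (Arg): 15.7 per 1000.
Lowest frequency is 10.6 at codon 2.

2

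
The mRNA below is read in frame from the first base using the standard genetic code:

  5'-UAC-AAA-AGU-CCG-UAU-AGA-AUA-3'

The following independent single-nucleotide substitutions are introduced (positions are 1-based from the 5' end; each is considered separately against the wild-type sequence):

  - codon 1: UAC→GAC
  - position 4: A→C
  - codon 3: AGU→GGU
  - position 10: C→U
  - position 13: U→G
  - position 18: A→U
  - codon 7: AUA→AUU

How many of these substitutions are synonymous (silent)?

1

Codon 1: UAC (Tyr) → GAC (Asp) — missense.
Codon 2: AAA (Lys) → CAA (Gln) — missense.
Codon 3: AGU (Ser) → GGU (Gly) — missense.
Codon 4: CCG (Pro) → UCG (Ser) — missense.
Codon 5: UAU (Tyr) → GAU (Asp) — missense.
Codon 6: AGA (Arg) → AGU (Ser) — missense.
Codon 7: AUA (Ile) → AUU (Ile) — synonymous.
Synonymous: 1 of 7.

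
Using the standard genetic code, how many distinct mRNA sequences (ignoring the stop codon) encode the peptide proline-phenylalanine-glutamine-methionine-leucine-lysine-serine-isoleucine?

Pro: 4 codons.
Phe: 2 codons.
Gln: 2 codons.
Met: 1 codon.
Leu: 6 codons.
Lys: 2 codons.
Ser: 6 codons.
Ile: 3 codons.
4 × 2 × 2 × 1 × 6 × 2 × 6 × 3 = 3456.

3456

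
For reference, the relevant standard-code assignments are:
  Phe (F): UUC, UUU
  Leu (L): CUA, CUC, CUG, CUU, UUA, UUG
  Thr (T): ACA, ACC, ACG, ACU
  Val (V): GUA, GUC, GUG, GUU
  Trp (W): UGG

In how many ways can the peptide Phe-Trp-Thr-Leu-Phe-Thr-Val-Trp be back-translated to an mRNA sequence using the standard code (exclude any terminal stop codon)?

Phe: 2 codons.
Trp: 1 codon.
Thr: 4 codons.
Leu: 6 codons.
Phe: 2 codons.
Thr: 4 codons.
Val: 4 codons.
Trp: 1 codon.
2 × 1 × 4 × 6 × 2 × 4 × 4 × 1 = 1536.

1536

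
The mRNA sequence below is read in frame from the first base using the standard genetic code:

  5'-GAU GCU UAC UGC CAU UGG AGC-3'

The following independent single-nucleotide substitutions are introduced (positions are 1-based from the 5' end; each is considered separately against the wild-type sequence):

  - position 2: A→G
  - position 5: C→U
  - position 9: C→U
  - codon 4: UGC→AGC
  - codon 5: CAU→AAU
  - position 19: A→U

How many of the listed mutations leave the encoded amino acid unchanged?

1

Codon 1: GAU (Asp) → GGU (Gly) — missense.
Codon 2: GCU (Ala) → GUU (Val) — missense.
Codon 3: UAC (Tyr) → UAU (Tyr) — synonymous.
Codon 4: UGC (Cys) → AGC (Ser) — missense.
Codon 5: CAU (His) → AAU (Asn) — missense.
Codon 7: AGC (Ser) → UGC (Cys) — missense.
Synonymous: 1 of 6.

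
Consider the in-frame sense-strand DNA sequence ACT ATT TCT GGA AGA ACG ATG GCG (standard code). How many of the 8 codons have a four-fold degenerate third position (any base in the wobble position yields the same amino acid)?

5

Codon 1 ACT (Thr): third position 4-fold.
Codon 2 ATT (Ile): third position 3-fold.
Codon 3 TCT (Ser): third position 4-fold.
Codon 4 GGA (Gly): third position 4-fold.
Codon 5 AGA (Arg): third position 2-fold.
Codon 6 ACG (Thr): third position 4-fold.
Codon 7 ATG (Met): third position 1-fold.
Codon 8 GCG (Ala): third position 4-fold.
Four-fold degenerate third positions: 5.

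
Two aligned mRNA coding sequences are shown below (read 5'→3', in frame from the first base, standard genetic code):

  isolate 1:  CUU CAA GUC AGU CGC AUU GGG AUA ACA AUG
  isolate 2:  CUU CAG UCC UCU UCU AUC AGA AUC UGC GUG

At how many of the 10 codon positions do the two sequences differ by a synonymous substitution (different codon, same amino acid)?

Codon 1: CUU Leu / CUU Leu — identical.
Codon 2: CAA Gln / CAG Gln — synonymous.
Codon 3: GUC Val / UCC Ser — nonsynonymous.
Codon 4: AGU Ser / UCU Ser — synonymous.
Codon 5: CGC Arg / UCU Ser — nonsynonymous.
Codon 6: AUU Ile / AUC Ile — synonymous.
Codon 7: GGG Gly / AGA Arg — nonsynonymous.
Codon 8: AUA Ile / AUC Ile — synonymous.
Codon 9: ACA Thr / UGC Cys — nonsynonymous.
Codon 10: AUG Met / GUG Val — nonsynonymous.
Synonymous differences: 4.

4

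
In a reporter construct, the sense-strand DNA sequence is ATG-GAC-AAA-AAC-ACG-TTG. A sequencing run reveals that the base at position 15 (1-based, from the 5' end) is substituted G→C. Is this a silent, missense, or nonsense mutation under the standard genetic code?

Position 15 falls in codon 5: ACG → Thr.
After the substitution the codon is ACC → Thr.
Both encode Thr, so the change is synonymous.

silent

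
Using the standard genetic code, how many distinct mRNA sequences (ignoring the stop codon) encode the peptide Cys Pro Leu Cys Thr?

384

Cys: 2 codons.
Pro: 4 codons.
Leu: 6 codons.
Cys: 2 codons.
Thr: 4 codons.
2 × 4 × 6 × 2 × 4 = 384.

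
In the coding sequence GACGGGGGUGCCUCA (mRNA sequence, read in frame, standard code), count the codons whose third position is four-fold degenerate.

4

Codon 1 GAC (Asp): third position 2-fold.
Codon 2 GGG (Gly): third position 4-fold.
Codon 3 GGU (Gly): third position 4-fold.
Codon 4 GCC (Ala): third position 4-fold.
Codon 5 UCA (Ser): third position 4-fold.
Four-fold degenerate third positions: 4.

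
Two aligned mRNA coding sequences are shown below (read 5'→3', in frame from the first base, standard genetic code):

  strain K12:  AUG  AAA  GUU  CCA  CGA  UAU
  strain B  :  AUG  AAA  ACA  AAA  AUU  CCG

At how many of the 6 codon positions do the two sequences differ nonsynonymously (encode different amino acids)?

Codon 1: AUG Met / AUG Met — identical.
Codon 2: AAA Lys / AAA Lys — identical.
Codon 3: GUU Val / ACA Thr — nonsynonymous.
Codon 4: CCA Pro / AAA Lys — nonsynonymous.
Codon 5: CGA Arg / AUU Ile — nonsynonymous.
Codon 6: UAU Tyr / CCG Pro — nonsynonymous.
Nonsynonymous differences: 4.

4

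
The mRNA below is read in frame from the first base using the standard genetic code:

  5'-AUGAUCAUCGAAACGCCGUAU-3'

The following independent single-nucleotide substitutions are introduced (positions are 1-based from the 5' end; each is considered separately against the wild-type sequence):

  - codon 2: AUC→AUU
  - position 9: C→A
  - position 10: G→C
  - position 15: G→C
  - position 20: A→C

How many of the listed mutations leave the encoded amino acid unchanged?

3

Codon 2: AUC (Ile) → AUU (Ile) — synonymous.
Codon 3: AUC (Ile) → AUA (Ile) — synonymous.
Codon 4: GAA (Glu) → CAA (Gln) — missense.
Codon 5: ACG (Thr) → ACC (Thr) — synonymous.
Codon 7: UAU (Tyr) → UCU (Ser) — missense.
Synonymous: 3 of 5.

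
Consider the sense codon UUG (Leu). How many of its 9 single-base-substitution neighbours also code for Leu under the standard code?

2

Position 1: CUG → 1 synonymous.
Position 2: none → 0 synonymous.
Position 3: UUA → 1 synonymous.
Total: 1 + 0 + 1 = 2.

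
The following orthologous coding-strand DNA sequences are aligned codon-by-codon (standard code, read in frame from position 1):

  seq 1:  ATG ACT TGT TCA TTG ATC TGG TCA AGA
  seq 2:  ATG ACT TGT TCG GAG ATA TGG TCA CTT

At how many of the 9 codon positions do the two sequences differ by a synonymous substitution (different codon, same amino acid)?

Codon 1: ATG Met / ATG Met — identical.
Codon 2: ACT Thr / ACT Thr — identical.
Codon 3: TGT Cys / TGT Cys — identical.
Codon 4: TCA Ser / TCG Ser — synonymous.
Codon 5: TTG Leu / GAG Glu — nonsynonymous.
Codon 6: ATC Ile / ATA Ile — synonymous.
Codon 7: TGG Trp / TGG Trp — identical.
Codon 8: TCA Ser / TCA Ser — identical.
Codon 9: AGA Arg / CTT Leu — nonsynonymous.
Synonymous differences: 2.

2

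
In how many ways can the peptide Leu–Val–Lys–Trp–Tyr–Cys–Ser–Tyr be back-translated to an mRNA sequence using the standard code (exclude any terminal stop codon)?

2304

Leu: 6 codons.
Val: 4 codons.
Lys: 2 codons.
Trp: 1 codon.
Tyr: 2 codons.
Cys: 2 codons.
Ser: 6 codons.
Tyr: 2 codons.
6 × 4 × 2 × 1 × 2 × 2 × 6 × 2 = 2304.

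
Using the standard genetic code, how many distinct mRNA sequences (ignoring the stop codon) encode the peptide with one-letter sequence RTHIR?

864

Arg: 6 codons.
Thr: 4 codons.
His: 2 codons.
Ile: 3 codons.
Arg: 6 codons.
6 × 4 × 2 × 3 × 6 = 864.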